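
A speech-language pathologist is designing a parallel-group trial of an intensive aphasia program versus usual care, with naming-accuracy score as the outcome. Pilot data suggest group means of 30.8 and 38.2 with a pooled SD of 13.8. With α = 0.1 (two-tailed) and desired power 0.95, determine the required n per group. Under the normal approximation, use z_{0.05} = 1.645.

Cohen's d = |M₁ − M₂| / SD_pooled = |30.8 − 38.2| / 13.8 = 7.4 / 13.8 = 0.536.
For two independent groups with equal n: n = 2·((z_{α/2} + z_β) / d)².
z_{α/2} + z_β = 1.645 + 1.645 = 3.290.
n = 2 × (3.290 / 0.536)² = 2 × 6.138² = 2 × 37.68 = 75.4.
Round up to the next whole participant.

n = 76 per group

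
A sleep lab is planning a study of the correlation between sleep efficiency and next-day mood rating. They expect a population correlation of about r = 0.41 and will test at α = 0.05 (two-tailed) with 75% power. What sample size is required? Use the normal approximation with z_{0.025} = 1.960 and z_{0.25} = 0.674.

n = 40

Fisher's z: C = ½·ln((1+r)/(1−r)) = ½·ln(2.3898) = 0.4356.
n = ((z_{α/2} + z_β)/C)² + 3.
(1.960 + 0.674) / 0.4356 = 2.634 / 0.4356 = 6.047.
n = 6.047² + 3 = 36.56 + 3 = 39.6.
Round up.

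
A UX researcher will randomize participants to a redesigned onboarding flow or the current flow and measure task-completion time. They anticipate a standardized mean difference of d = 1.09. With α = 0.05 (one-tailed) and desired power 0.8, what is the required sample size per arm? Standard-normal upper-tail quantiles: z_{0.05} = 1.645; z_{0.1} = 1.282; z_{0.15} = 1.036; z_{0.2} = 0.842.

For two independent groups with equal n: n = 2·((z_{α} + z_β) / d)².
z_{α} + z_β = 1.645 + 0.842 = 2.487.
n = 2 × (2.487 / 1.09)² = 2 × 2.282² = 2 × 5.21 = 10.4.
Round up to the next whole participant.

n = 11 per group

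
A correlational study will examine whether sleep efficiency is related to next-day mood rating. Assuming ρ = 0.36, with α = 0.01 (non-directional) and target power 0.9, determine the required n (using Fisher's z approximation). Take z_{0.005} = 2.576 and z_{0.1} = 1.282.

n = 108

Fisher's z: C = ½·ln((1+r)/(1−r)) = ½·ln(2.1250) = 0.3769.
n = ((z_{α/2} + z_β)/C)² + 3.
(2.576 + 1.282) / 0.3769 = 3.858 / 0.3769 = 10.236.
n = 10.236² + 3 = 104.78 + 3 = 107.8.
Round up.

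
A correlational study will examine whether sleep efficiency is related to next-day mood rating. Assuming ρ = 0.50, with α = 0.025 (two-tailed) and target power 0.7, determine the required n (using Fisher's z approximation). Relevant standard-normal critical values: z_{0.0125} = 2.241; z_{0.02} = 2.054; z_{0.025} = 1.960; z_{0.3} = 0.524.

Fisher's z: C = ½·ln((1+r)/(1−r)) = ½·ln(3.0000) = 0.5493.
n = ((z_{α/2} + z_β)/C)² + 3.
(2.241 + 0.524) / 0.5493 = 2.765 / 0.5493 = 5.034.
n = 5.034² + 3 = 25.34 + 3 = 28.3.
Round up.

n = 29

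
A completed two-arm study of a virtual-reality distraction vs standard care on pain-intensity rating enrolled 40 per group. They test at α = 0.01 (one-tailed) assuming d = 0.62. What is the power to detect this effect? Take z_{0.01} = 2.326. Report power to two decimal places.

power ≈ 0.67

For two equal groups, power = Φ(d·√(n/2) − z_{α}).
d·√(n/2) = 0.62 × √(40/2) = 0.62 × 4.472 = 2.773.
z_β = 2.773 − 2.326 = 0.447.
Power = Φ(0.447) = 0.672.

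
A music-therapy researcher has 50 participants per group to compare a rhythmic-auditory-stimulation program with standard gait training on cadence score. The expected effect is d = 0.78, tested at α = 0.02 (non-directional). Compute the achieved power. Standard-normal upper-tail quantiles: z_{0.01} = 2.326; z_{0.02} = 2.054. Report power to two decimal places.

power ≈ 0.94

For two equal groups, power = Φ(d·√(n/2) − z_{α/2}).
d·√(n/2) = 0.78 × √(50/2) = 0.78 × 5.000 = 3.900.
z_β = 3.900 − 2.326 = 1.574.
Power = Φ(1.574) = 0.942.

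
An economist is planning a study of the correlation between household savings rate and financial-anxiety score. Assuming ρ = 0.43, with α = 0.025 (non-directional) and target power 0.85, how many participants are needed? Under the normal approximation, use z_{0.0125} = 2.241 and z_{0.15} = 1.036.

n = 54

Fisher's z: C = ½·ln((1+r)/(1−r)) = ½·ln(2.5088) = 0.4599.
n = ((z_{α/2} + z_β)/C)² + 3.
(2.241 + 1.036) / 0.4599 = 3.277 / 0.4599 = 7.125.
n = 7.125² + 3 = 50.77 + 3 = 53.8.
Round up.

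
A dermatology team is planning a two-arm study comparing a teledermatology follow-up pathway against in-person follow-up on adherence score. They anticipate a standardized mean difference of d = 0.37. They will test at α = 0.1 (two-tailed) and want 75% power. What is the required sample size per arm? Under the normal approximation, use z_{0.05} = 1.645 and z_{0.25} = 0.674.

n = 79 per group

For two independent groups with equal n: n = 2·((z_{α/2} + z_β) / d)².
z_{α/2} + z_β = 1.645 + 0.674 = 2.319.
n = 2 × (2.319 / 0.37)² = 2 × 6.268² = 2 × 39.28 = 78.6.
Round up to the next whole participant.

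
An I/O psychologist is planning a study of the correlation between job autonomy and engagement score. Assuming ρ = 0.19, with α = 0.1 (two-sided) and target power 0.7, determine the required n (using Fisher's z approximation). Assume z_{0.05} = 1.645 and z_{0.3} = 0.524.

n = 131

Fisher's z: C = ½·ln((1+r)/(1−r)) = ½·ln(1.4691) = 0.1923.
n = ((z_{α/2} + z_β)/C)² + 3.
(1.645 + 0.524) / 0.1923 = 2.169 / 0.1923 = 11.279.
n = 11.279² + 3 = 127.22 + 3 = 130.2.
Round up.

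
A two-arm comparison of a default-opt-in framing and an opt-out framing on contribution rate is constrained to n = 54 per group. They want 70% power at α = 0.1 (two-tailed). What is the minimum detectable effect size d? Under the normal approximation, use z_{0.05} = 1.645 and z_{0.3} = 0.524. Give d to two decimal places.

d_min ≈ 0.42

For two independent groups of n = 54 each: d_min = (z_{α/2} + z_β)·√(2/n).
z-sum = 1.645 + 0.524 = 2.169.
d_min = 2.169 × √(2/54) = 2.169 × 0.1925 = 0.417.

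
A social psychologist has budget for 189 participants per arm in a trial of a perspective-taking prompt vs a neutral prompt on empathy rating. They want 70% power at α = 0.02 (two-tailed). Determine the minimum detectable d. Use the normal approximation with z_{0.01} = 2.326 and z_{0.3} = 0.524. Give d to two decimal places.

d_min ≈ 0.29

For two independent groups of n = 189 each: d_min = (z_{α/2} + z_β)·√(2/n).
z-sum = 2.326 + 0.524 = 2.850.
d_min = 2.850 × √(2/189) = 2.850 × 0.1029 = 0.293.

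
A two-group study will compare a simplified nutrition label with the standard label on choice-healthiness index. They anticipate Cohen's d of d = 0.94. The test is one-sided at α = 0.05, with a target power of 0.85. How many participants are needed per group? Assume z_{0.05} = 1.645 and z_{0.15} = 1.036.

For two independent groups with equal n: n = 2·((z_{α} + z_β) / d)².
z_{α} + z_β = 1.645 + 1.036 = 2.681.
n = 2 × (2.681 / 0.94)² = 2 × 2.852² = 2 × 8.13 = 16.3.
Round up to the next whole participant.

n = 17 per group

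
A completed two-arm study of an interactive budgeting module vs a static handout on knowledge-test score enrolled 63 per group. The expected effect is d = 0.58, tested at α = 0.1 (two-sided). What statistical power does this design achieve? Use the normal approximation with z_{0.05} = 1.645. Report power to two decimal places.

power ≈ 0.95

For two equal groups, power = Φ(d·√(n/2) − z_{α/2}).
d·√(n/2) = 0.58 × √(63/2) = 0.58 × 5.612 = 3.255.
z_β = 3.255 − 1.645 = 1.610.
Power = Φ(1.610) = 0.946.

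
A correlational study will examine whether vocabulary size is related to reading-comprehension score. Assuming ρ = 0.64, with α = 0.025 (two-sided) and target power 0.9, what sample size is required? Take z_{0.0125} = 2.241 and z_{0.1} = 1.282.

n = 25

Fisher's z: C = ½·ln((1+r)/(1−r)) = ½·ln(4.5556) = 0.7582.
n = ((z_{α/2} + z_β)/C)² + 3.
(2.241 + 1.282) / 0.7582 = 3.523 / 0.7582 = 4.647.
n = 4.647² + 3 = 21.59 + 3 = 24.6.
Round up.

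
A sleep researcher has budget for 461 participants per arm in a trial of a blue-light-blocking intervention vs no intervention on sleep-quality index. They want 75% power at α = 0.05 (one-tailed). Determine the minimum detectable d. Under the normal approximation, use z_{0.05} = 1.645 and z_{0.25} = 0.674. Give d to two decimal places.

d_min ≈ 0.15

For two independent groups of n = 461 each: d_min = (z_{α} + z_β)·√(2/n).
z-sum = 1.645 + 0.674 = 2.319.
d_min = 2.319 × √(2/461) = 2.319 × 0.0659 = 0.153.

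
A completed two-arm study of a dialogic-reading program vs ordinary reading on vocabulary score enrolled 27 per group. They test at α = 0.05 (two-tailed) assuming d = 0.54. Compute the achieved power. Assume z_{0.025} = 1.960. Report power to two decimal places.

power ≈ 0.51

For two equal groups, power = Φ(d·√(n/2) − z_{α/2}).
d·√(n/2) = 0.54 × √(27/2) = 0.54 × 3.674 = 1.984.
z_β = 1.984 − 1.960 = 0.024.
Power = Φ(0.024) = 0.510.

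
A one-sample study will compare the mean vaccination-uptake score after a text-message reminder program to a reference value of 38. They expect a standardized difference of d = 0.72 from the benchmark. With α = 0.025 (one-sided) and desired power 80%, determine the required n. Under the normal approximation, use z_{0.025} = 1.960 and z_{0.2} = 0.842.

For a one-sample test: n = ((z_{α} + z_β) / d)².
z_{α} + z_β = 1.960 + 0.842 = 2.802.
n = (2.802 / 0.72)² = 3.892² = 15.15.
Round up.

n = 16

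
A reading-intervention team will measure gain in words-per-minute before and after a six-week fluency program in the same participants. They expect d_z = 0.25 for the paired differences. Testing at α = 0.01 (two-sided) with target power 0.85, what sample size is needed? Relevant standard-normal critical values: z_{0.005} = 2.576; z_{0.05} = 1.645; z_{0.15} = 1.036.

n = 209 pairs

For a paired (one-sample on differences) test: n = ((z_{α/2} + z_β) / d)².
z_{α/2} + z_β = 2.576 + 1.036 = 3.612.
n = (3.612 / 0.25)² = 14.448² = 208.74.
Round up.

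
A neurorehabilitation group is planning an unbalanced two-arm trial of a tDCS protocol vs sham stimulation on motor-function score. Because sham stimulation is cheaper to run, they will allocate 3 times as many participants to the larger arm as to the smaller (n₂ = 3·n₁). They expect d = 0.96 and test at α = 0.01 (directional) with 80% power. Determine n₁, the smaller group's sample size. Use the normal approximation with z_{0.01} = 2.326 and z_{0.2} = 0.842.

n₁ = 15

With allocation ratio k = n₂/n₁ = 3, Var(x̄₁−x̄₂) = σ²(1/n₁ + 1/(k·n₁)) = σ²·(k+1)/(k·n₁).
So n₁ = (1 + 1/k)·((z_{α} + z_β)/d)² = 1.333 × (3.168/0.96)².
n₁ = 1.333 × 10.89 = 14.5.
Round up: n₁ = 15, giving n₂ = 3 × 15 = 45.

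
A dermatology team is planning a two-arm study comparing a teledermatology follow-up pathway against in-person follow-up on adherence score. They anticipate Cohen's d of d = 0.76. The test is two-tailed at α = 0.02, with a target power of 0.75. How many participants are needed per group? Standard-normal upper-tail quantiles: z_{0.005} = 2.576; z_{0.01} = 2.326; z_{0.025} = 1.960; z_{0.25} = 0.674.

n = 32 per group

For two independent groups with equal n: n = 2·((z_{α/2} + z_β) / d)².
z_{α/2} + z_β = 2.326 + 0.674 = 3.000.
n = 2 × (3.000 / 0.76)² = 2 × 3.947² = 2 × 15.58 = 31.2.
Round up to the next whole participant.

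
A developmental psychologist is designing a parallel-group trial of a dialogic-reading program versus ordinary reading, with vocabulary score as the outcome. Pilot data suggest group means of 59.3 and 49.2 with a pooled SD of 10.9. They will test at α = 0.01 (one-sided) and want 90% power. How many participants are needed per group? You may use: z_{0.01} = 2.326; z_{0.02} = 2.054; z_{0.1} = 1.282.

Cohen's d = |M₁ − M₂| / SD_pooled = |59.3 − 49.2| / 10.9 = 10.1 / 10.9 = 0.927.
For two independent groups with equal n: n = 2·((z_{α} + z_β) / d)².
z_{α} + z_β = 2.326 + 1.282 = 3.608.
n = 2 × (3.608 / 0.927)² = 2 × 3.892² = 2 × 15.15 = 30.3.
Round up to the next whole participant.

n = 31 per group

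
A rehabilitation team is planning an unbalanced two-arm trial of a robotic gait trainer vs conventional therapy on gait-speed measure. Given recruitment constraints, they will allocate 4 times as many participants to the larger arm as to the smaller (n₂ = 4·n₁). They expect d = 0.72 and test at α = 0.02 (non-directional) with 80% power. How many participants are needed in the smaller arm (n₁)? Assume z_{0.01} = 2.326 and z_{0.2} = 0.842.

With allocation ratio k = n₂/n₁ = 4, Var(x̄₁−x̄₂) = σ²(1/n₁ + 1/(k·n₁)) = σ²·(k+1)/(k·n₁).
So n₁ = (1 + 1/k)·((z_{α/2} + z_β)/d)² = 1.250 × (3.168/0.72)².
n₁ = 1.250 × 19.36 = 24.2.
Round up: n₁ = 25, giving n₂ = 4 × 25 = 100.

n₁ = 25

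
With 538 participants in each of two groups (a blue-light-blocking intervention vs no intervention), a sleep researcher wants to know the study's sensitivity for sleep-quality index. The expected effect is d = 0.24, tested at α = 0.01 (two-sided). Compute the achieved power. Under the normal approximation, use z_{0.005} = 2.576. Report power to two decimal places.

power ≈ 0.91

For two equal groups, power = Φ(d·√(n/2) − z_{α/2}).
d·√(n/2) = 0.24 × √(538/2) = 0.24 × 16.401 = 3.936.
z_β = 3.936 − 2.576 = 1.360.
Power = Φ(1.360) = 0.913.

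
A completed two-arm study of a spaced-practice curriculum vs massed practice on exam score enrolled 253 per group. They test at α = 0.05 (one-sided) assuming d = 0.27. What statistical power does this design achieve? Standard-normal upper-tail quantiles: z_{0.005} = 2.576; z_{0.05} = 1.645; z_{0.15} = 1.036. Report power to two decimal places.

power ≈ 0.92

For two equal groups, power = Φ(d·√(n/2) − z_{α}).
d·√(n/2) = 0.27 × √(253/2) = 0.27 × 11.247 = 3.037.
z_β = 3.037 − 1.645 = 1.392.
Power = Φ(1.392) = 0.918.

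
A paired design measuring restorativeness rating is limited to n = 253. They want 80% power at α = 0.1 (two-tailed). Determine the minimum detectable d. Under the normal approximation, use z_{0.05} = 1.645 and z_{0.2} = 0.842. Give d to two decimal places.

For a single sample (or paired design) of n = 253: d_min = (z_{α/2} + z_β)/√n.
z-sum = 1.645 + 0.842 = 2.487.
d_min = 2.487 / √253 = 2.487 / 15.906 = 0.156.

d_min ≈ 0.16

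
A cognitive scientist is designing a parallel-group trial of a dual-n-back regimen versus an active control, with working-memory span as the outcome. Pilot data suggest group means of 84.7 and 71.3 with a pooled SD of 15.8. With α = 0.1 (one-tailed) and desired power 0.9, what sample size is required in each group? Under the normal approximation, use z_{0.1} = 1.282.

n = 19 per group

Cohen's d = |M₁ − M₂| / SD_pooled = |84.7 − 71.3| / 15.8 = 13.4 / 15.8 = 0.848.
For two independent groups with equal n: n = 2·((z_{α} + z_β) / d)².
z_{α} + z_β = 1.282 + 1.282 = 2.564.
n = 2 × (2.564 / 0.848)² = 2 × 3.024² = 2 × 9.14 = 18.3.
Round up to the next whole participant.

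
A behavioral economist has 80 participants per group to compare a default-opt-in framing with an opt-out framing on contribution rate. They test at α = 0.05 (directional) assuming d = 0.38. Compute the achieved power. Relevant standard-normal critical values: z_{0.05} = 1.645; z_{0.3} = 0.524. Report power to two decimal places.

For two equal groups, power = Φ(d·√(n/2) − z_{α}).
d·√(n/2) = 0.38 × √(80/2) = 0.38 × 6.325 = 2.403.
z_β = 2.403 − 1.645 = 0.758.
Power = Φ(0.758) = 0.776.

power ≈ 0.78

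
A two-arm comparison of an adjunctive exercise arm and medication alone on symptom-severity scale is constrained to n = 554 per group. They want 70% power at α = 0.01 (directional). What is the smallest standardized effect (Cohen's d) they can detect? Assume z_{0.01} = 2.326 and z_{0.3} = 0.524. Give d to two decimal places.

For two independent groups of n = 554 each: d_min = (z_{α} + z_β)·√(2/n).
z-sum = 2.326 + 0.524 = 2.850.
d_min = 2.850 × √(2/554) = 2.850 × 0.0601 = 0.171.

d_min ≈ 0.17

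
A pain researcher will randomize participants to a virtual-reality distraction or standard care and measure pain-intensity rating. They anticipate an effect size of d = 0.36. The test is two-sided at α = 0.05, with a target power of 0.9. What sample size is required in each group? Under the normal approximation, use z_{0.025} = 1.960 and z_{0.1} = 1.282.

For two independent groups with equal n: n = 2·((z_{α/2} + z_β) / d)².
z_{α/2} + z_β = 1.960 + 1.282 = 3.242.
n = 2 × (3.242 / 0.36)² = 2 × 9.006² = 2 × 81.10 = 162.2.
Round up to the next whole participant.

n = 163 per group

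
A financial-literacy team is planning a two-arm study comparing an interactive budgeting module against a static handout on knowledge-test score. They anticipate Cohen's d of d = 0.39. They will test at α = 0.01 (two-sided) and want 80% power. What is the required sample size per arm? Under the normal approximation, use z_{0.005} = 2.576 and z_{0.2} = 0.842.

For two independent groups with equal n: n = 2·((z_{α/2} + z_β) / d)².
z_{α/2} + z_β = 2.576 + 0.842 = 3.418.
n = 2 × (3.418 / 0.39)² = 2 × 8.764² = 2 × 76.81 = 153.6.
Round up to the next whole participant.

n = 154 per group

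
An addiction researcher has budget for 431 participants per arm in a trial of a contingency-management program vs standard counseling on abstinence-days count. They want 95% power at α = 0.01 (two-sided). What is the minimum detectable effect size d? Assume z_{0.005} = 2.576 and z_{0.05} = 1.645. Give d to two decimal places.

d_min ≈ 0.29

For two independent groups of n = 431 each: d_min = (z_{α/2} + z_β)·√(2/n).
z-sum = 2.576 + 1.645 = 4.221.
d_min = 4.221 × √(2/431) = 4.221 × 0.0681 = 0.288.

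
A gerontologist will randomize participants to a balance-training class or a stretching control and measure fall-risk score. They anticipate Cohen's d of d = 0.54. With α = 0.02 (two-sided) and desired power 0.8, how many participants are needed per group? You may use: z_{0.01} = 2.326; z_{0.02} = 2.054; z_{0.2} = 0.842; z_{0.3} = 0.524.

n = 69 per group

For two independent groups with equal n: n = 2·((z_{α/2} + z_β) / d)².
z_{α/2} + z_β = 2.326 + 0.842 = 3.168.
n = 2 × (3.168 / 0.54)² = 2 × 5.867² = 2 × 34.42 = 68.8.
Round up to the next whole participant.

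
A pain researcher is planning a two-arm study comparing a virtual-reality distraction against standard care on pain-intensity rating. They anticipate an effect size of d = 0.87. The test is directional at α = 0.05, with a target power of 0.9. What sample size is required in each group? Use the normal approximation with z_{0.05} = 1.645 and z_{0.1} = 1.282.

n = 23 per group

For two independent groups with equal n: n = 2·((z_{α} + z_β) / d)².
z_{α} + z_β = 1.645 + 1.282 = 2.927.
n = 2 × (2.927 / 0.87)² = 2 × 3.364² = 2 × 11.32 = 22.6.
Round up to the next whole participant.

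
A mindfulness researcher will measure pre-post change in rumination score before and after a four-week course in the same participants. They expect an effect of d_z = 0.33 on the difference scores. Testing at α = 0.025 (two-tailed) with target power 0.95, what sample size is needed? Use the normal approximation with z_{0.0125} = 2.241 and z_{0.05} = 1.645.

For a paired (one-sample on differences) test: n = ((z_{α/2} + z_β) / d)².
z_{α/2} + z_β = 2.241 + 1.645 = 3.886.
n = (3.886 / 0.33)² = 11.776² = 138.67.
Round up.

n = 139 pairs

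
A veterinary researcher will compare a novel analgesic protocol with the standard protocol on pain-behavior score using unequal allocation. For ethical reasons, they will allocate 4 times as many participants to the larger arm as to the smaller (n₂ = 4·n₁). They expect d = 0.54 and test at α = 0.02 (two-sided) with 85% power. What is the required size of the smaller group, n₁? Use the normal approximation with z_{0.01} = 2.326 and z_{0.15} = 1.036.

n₁ = 49

With allocation ratio k = n₂/n₁ = 4, Var(x̄₁−x̄₂) = σ²(1/n₁ + 1/(k·n₁)) = σ²·(k+1)/(k·n₁).
So n₁ = (1 + 1/k)·((z_{α/2} + z_β)/d)² = 1.250 × (3.362/0.54)².
n₁ = 1.250 × 38.76 = 48.5.
Round up: n₁ = 49, giving n₂ = 4 × 49 = 196.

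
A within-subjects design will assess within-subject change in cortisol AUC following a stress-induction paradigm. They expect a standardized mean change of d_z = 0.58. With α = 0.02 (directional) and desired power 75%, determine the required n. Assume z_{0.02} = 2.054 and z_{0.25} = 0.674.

n = 23 pairs

For a paired (one-sample on differences) test: n = ((z_{α} + z_β) / d)².
z_{α} + z_β = 2.054 + 0.674 = 2.728.
n = (2.728 / 0.58)² = 4.703² = 22.12.
Round up.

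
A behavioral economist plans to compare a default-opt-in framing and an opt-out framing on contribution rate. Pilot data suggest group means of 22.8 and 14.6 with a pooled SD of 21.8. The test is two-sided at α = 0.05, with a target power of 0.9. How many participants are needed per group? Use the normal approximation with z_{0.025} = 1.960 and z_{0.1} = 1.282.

n = 149 per group

Cohen's d = |M₁ − M₂| / SD_pooled = |22.8 − 14.6| / 21.8 = 8.2 / 21.8 = 0.376.
For two independent groups with equal n: n = 2·((z_{α/2} + z_β) / d)².
z_{α/2} + z_β = 1.960 + 1.282 = 3.242.
n = 2 × (3.242 / 0.376)² = 2 × 8.622² = 2 × 74.34 = 148.7.
Round up to the next whole participant.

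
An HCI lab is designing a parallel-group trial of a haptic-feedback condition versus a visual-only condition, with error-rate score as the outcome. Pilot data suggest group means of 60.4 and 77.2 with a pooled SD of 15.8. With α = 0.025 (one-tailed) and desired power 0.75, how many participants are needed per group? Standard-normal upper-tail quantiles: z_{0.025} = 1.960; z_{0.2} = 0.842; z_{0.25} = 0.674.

Cohen's d = |M₁ − M₂| / SD_pooled = |60.4 − 77.2| / 15.8 = 16.8 / 15.8 = 1.063.
For two independent groups with equal n: n = 2·((z_{α} + z_β) / d)².
z_{α} + z_β = 1.960 + 0.674 = 2.634.
n = 2 × (2.634 / 1.063)² = 2 × 2.478² = 2 × 6.14 = 12.3.
Round up to the next whole participant.

n = 13 per group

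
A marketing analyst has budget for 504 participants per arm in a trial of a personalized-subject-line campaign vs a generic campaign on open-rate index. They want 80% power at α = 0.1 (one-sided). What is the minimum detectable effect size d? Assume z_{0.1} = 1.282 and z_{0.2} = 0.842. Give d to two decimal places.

For two independent groups of n = 504 each: d_min = (z_{α} + z_β)·√(2/n).
z-sum = 1.282 + 0.842 = 2.124.
d_min = 2.124 × √(2/504) = 2.124 × 0.0630 = 0.134.

d_min ≈ 0.13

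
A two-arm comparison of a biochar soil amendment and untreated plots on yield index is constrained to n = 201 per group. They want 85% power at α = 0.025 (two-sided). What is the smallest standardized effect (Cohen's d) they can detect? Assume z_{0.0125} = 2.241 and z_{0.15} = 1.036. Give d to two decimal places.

For two independent groups of n = 201 each: d_min = (z_{α/2} + z_β)·√(2/n).
z-sum = 2.241 + 1.036 = 3.277.
d_min = 3.277 × √(2/201) = 3.277 × 0.0998 = 0.327.

d_min ≈ 0.33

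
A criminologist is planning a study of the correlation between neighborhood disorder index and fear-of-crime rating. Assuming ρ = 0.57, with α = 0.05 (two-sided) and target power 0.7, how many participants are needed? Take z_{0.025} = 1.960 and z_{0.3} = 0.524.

Fisher's z: C = ½·ln((1+r)/(1−r)) = ½·ln(3.6512) = 0.6475.
n = ((z_{α/2} + z_β)/C)² + 3.
(1.960 + 0.524) / 0.6475 = 2.484 / 0.6475 = 3.836.
n = 3.836² + 3 = 14.72 + 3 = 17.7.
Round up.

n = 18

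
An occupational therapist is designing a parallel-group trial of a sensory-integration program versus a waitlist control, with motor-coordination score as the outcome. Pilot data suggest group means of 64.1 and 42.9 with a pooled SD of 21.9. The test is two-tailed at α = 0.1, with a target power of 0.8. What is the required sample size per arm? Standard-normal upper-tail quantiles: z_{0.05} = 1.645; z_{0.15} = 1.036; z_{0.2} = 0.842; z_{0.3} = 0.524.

Cohen's d = |M₁ − M₂| / SD_pooled = |64.1 − 42.9| / 21.9 = 21.2 / 21.9 = 0.968.
For two independent groups with equal n: n = 2·((z_{α/2} + z_β) / d)².
z_{α/2} + z_β = 1.645 + 0.842 = 2.487.
n = 2 × (2.487 / 0.968)² = 2 × 2.569² = 2 × 6.60 = 13.2.
Round up to the next whole participant.

n = 14 per group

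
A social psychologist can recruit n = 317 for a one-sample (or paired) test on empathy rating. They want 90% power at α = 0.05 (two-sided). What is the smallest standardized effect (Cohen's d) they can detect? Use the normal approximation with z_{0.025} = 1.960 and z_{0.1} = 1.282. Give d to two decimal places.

d_min ≈ 0.18

For a single sample (or paired design) of n = 317: d_min = (z_{α/2} + z_β)/√n.
z-sum = 1.960 + 1.282 = 3.242.
d_min = 3.242 / √317 = 3.242 / 17.804 = 0.182.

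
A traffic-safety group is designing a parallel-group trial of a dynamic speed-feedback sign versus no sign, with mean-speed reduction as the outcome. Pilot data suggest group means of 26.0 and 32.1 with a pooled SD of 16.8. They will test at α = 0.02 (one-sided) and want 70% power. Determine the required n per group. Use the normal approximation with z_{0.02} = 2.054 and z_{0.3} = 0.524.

n = 101 per group

Cohen's d = |M₁ − M₂| / SD_pooled = |26.0 − 32.1| / 16.8 = 6.1 / 16.8 = 0.363.
For two independent groups with equal n: n = 2·((z_{α} + z_β) / d)².
z_{α} + z_β = 2.054 + 0.524 = 2.578.
n = 2 × (2.578 / 0.363)² = 2 × 7.102² = 2 × 50.44 = 100.9.
Round up to the next whole participant.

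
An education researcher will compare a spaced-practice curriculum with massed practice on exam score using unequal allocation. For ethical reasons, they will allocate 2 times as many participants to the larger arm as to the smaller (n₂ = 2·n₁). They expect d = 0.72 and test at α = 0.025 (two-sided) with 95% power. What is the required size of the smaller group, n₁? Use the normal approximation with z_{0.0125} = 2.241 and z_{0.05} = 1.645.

With allocation ratio k = n₂/n₁ = 2, Var(x̄₁−x̄₂) = σ²(1/n₁ + 1/(k·n₁)) = σ²·(k+1)/(k·n₁).
So n₁ = (1 + 1/k)·((z_{α/2} + z_β)/d)² = 1.500 × (3.886/0.72)².
n₁ = 1.500 × 29.13 = 43.7.
Round up: n₁ = 44, giving n₂ = 2 × 44 = 88.

n₁ = 44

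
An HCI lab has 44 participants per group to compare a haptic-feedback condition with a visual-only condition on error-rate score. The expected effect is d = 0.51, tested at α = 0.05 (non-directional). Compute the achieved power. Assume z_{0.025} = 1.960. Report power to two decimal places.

power ≈ 0.67

For two equal groups, power = Φ(d·√(n/2) − z_{α/2}).
d·√(n/2) = 0.51 × √(44/2) = 0.51 × 4.690 = 2.392.
z_β = 2.392 − 1.960 = 0.432.
Power = Φ(0.432) = 0.667.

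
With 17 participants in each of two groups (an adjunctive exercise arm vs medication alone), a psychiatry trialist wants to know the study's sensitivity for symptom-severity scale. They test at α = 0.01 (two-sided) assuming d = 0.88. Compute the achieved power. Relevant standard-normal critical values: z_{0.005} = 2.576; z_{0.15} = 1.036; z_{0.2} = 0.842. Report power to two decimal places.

For two equal groups, power = Φ(d·√(n/2) − z_{α/2}).
d·√(n/2) = 0.88 × √(17/2) = 0.88 × 2.915 = 2.566.
z_β = 2.566 − 2.576 = -0.010.
Power = Φ(-0.010) = 0.496.

power ≈ 0.50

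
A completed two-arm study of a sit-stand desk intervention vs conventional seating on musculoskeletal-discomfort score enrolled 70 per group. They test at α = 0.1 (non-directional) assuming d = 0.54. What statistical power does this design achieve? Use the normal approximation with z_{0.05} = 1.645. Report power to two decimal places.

power ≈ 0.94

For two equal groups, power = Φ(d·√(n/2) − z_{α/2}).
d·√(n/2) = 0.54 × √(70/2) = 0.54 × 5.916 = 3.195.
z_β = 3.195 − 1.645 = 1.550.
Power = Φ(1.550) = 0.939.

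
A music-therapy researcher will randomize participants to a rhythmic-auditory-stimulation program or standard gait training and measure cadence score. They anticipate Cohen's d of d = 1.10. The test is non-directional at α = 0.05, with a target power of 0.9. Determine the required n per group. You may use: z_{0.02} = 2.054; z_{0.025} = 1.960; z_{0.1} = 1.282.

For two independent groups with equal n: n = 2·((z_{α/2} + z_β) / d)².
z_{α/2} + z_β = 1.960 + 1.282 = 3.242.
n = 2 × (3.242 / 1.10)² = 2 × 2.947² = 2 × 8.69 = 17.4.
Round up to the next whole participant.

n = 18 per group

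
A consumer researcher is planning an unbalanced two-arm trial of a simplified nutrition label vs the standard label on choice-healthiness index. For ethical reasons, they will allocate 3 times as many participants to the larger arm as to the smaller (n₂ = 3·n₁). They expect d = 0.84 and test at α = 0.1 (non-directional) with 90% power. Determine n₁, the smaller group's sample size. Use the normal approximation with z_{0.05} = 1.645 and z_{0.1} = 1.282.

With allocation ratio k = n₂/n₁ = 3, Var(x̄₁−x̄₂) = σ²(1/n₁ + 1/(k·n₁)) = σ²·(k+1)/(k·n₁).
So n₁ = (1 + 1/k)·((z_{α/2} + z_β)/d)² = 1.333 × (2.927/0.84)².
n₁ = 1.333 × 12.14 = 16.2.
Round up: n₁ = 17, giving n₂ = 3 × 17 = 51.

n₁ = 17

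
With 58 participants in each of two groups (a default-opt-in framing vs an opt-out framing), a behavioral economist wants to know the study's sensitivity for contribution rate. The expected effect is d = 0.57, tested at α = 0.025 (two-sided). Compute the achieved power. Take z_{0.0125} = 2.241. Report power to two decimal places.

power ≈ 0.80

For two equal groups, power = Φ(d·√(n/2) − z_{α/2}).
d·√(n/2) = 0.57 × √(58/2) = 0.57 × 5.385 = 3.070.
z_β = 3.070 − 2.241 = 0.829.
Power = Φ(0.829) = 0.796.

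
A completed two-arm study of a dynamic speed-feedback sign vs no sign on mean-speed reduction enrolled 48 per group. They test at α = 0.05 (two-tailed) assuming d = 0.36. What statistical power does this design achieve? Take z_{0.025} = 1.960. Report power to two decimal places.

For two equal groups, power = Φ(d·√(n/2) − z_{α/2}).
d·√(n/2) = 0.36 × √(48/2) = 0.36 × 4.899 = 1.764.
z_β = 1.764 − 1.960 = -0.196.
Power = Φ(-0.196) = 0.422.

power ≈ 0.42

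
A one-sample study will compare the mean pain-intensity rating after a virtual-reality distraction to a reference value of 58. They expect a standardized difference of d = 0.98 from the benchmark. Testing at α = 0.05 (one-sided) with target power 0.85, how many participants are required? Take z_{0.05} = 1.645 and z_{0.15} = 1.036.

n = 8

For a one-sample test: n = ((z_{α} + z_β) / d)².
z_{α} + z_β = 1.645 + 1.036 = 2.681.
n = (2.681 / 0.98)² = 2.736² = 7.48.
Round up.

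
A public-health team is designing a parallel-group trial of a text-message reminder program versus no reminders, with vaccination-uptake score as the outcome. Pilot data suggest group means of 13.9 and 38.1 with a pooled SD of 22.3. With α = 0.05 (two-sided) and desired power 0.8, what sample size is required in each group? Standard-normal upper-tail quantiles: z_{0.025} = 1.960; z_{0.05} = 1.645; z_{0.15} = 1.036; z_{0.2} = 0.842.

Cohen's d = |M₁ − M₂| / SD_pooled = |13.9 − 38.1| / 22.3 = 24.2 / 22.3 = 1.085.
For two independent groups with equal n: n = 2·((z_{α/2} + z_β) / d)².
z_{α/2} + z_β = 1.960 + 0.842 = 2.802.
n = 2 × (2.802 / 1.085)² = 2 × 2.582² = 2 × 6.67 = 13.3.
Round up to the next whole participant.

n = 14 per group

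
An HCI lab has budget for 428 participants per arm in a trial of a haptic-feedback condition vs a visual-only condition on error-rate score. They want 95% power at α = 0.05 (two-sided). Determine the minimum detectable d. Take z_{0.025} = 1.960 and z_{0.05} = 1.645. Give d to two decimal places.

For two independent groups of n = 428 each: d_min = (z_{α/2} + z_β)·√(2/n).
z-sum = 1.960 + 1.645 = 3.605.
d_min = 3.605 × √(2/428) = 3.605 × 0.0684 = 0.246.

d_min ≈ 0.25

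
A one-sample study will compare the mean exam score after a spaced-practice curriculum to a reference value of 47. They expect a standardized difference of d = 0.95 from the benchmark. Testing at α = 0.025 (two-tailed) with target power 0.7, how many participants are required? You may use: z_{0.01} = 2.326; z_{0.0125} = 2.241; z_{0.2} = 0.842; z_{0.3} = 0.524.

For a one-sample test: n = ((z_{α/2} + z_β) / d)².
z_{α/2} + z_β = 2.241 + 0.524 = 2.765.
n = (2.765 / 0.95)² = 2.911² = 8.47.
Round up.

n = 9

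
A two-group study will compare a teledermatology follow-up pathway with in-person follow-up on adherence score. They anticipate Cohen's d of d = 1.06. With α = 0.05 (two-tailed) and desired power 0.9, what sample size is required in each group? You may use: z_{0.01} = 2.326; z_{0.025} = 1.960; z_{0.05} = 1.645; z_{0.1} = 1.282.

n = 19 per group

For two independent groups with equal n: n = 2·((z_{α/2} + z_β) / d)².
z_{α/2} + z_β = 1.960 + 1.282 = 3.242.
n = 2 × (3.242 / 1.06)² = 2 × 3.058² = 2 × 9.35 = 18.7.
Round up to the next whole participant.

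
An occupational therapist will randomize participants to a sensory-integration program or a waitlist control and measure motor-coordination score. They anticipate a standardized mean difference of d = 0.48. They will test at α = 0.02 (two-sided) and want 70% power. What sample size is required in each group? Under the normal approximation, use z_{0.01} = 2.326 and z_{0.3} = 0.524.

For two independent groups with equal n: n = 2·((z_{α/2} + z_β) / d)².
z_{α/2} + z_β = 2.326 + 0.524 = 2.850.
n = 2 × (2.850 / 0.48)² = 2 × 5.938² = 2 × 35.25 = 70.5.
Round up to the next whole participant.

n = 71 per group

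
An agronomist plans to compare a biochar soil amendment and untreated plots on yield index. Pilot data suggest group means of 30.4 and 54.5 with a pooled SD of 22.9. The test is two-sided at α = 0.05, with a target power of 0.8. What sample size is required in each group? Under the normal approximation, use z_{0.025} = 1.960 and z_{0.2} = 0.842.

Cohen's d = |M₁ − M₂| / SD_pooled = |30.4 − 54.5| / 22.9 = 24.1 / 22.9 = 1.052.
For two independent groups with equal n: n = 2·((z_{α/2} + z_β) / d)².
z_{α/2} + z_β = 1.960 + 0.842 = 2.802.
n = 2 × (2.802 / 1.052)² = 2 × 2.663² = 2 × 7.09 = 14.2.
Round up to the next whole participant.

n = 15 per group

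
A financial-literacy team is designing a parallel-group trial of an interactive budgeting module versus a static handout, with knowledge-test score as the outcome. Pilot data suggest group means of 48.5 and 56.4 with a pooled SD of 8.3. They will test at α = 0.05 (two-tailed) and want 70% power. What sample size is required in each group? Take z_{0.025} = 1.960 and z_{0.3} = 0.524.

n = 14 per group

Cohen's d = |M₁ − M₂| / SD_pooled = |48.5 − 56.4| / 8.3 = 7.9 / 8.3 = 0.952.
For two independent groups with equal n: n = 2·((z_{α/2} + z_β) / d)².
z_{α/2} + z_β = 1.960 + 0.524 = 2.484.
n = 2 × (2.484 / 0.952)² = 2 × 2.609² = 2 × 6.81 = 13.6.
Round up to the next whole participant.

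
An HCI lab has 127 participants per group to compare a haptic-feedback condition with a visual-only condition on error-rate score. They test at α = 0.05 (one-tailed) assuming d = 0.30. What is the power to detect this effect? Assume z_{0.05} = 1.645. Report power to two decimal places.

For two equal groups, power = Φ(d·√(n/2) − z_{α}).
d·√(n/2) = 0.30 × √(127/2) = 0.30 × 7.969 = 2.391.
z_β = 2.391 − 1.645 = 0.746.
Power = Φ(0.746) = 0.772.

power ≈ 0.77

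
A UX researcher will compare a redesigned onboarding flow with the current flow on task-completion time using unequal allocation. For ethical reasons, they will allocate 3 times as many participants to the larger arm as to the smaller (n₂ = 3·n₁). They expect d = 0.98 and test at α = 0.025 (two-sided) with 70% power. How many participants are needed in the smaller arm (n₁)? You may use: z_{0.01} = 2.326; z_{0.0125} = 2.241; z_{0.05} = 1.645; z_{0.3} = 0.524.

n₁ = 11

With allocation ratio k = n₂/n₁ = 3, Var(x̄₁−x̄₂) = σ²(1/n₁ + 1/(k·n₁)) = σ²·(k+1)/(k·n₁).
So n₁ = (1 + 1/k)·((z_{α/2} + z_β)/d)² = 1.333 × (2.765/0.98)².
n₁ = 1.333 × 7.96 = 10.6.
Round up: n₁ = 11, giving n₂ = 3 × 11 = 33.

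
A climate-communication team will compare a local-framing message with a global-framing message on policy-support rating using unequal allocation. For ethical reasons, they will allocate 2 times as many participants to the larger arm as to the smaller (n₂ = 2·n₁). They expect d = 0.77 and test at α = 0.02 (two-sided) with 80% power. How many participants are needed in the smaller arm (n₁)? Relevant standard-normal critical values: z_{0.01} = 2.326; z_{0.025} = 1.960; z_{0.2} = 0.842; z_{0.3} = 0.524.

n₁ = 26

With allocation ratio k = n₂/n₁ = 2, Var(x̄₁−x̄₂) = σ²(1/n₁ + 1/(k·n₁)) = σ²·(k+1)/(k·n₁).
So n₁ = (1 + 1/k)·((z_{α/2} + z_β)/d)² = 1.500 × (3.168/0.77)².
n₁ = 1.500 × 16.93 = 25.4.
Round up: n₁ = 26, giving n₂ = 2 × 26 = 52.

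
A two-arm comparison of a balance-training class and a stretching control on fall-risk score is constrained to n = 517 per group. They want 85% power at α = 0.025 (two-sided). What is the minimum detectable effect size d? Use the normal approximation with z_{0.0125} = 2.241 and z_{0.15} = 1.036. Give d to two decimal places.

For two independent groups of n = 517 each: d_min = (z_{α/2} + z_β)·√(2/n).
z-sum = 2.241 + 1.036 = 3.277.
d_min = 3.277 × √(2/517) = 3.277 × 0.0622 = 0.204.

d_min ≈ 0.20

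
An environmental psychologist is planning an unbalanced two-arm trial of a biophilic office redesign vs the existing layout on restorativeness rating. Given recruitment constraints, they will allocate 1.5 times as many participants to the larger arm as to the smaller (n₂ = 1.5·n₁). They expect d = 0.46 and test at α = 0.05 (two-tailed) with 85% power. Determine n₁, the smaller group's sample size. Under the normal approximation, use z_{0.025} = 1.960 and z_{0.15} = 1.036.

With allocation ratio k = n₂/n₁ = 1.5, Var(x̄₁−x̄₂) = σ²(1/n₁ + 1/(k·n₁)) = σ²·(k+1)/(k·n₁).
So n₁ = (1 + 1/k)·((z_{α/2} + z_β)/d)² = 1.667 × (2.996/0.46)².
n₁ = 1.667 × 42.42 = 70.7.
Round up: n₁ = 71, giving n₂ = ⌈1.5 × 71⌉ = ⌈106.5⌉ = 107.

n₁ = 71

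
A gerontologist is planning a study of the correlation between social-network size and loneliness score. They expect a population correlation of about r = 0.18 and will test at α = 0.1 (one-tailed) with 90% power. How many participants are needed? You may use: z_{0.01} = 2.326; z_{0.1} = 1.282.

n = 202

Fisher's z: C = ½·ln((1+r)/(1−r)) = ½·ln(1.4390) = 0.1820.
n = ((z_{α} + z_β)/C)² + 3.
(1.282 + 1.282) / 0.1820 = 2.564 / 0.1820 = 14.088.
n = 14.088² + 3 = 198.47 + 3 = 201.5.
Round up.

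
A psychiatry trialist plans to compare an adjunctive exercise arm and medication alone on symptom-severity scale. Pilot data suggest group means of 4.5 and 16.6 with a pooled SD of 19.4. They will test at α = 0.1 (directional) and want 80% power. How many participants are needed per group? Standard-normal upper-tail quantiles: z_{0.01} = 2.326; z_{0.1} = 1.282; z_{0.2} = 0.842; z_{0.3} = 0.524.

n = 24 per group

Cohen's d = |M₁ − M₂| / SD_pooled = |4.5 − 16.6| / 19.4 = 12.1 / 19.4 = 0.624.
For two independent groups with equal n: n = 2·((z_{α} + z_β) / d)².
z_{α} + z_β = 1.282 + 0.842 = 2.124.
n = 2 × (2.124 / 0.624)² = 2 × 3.404² = 2 × 11.59 = 23.2.
Round up to the next whole participant.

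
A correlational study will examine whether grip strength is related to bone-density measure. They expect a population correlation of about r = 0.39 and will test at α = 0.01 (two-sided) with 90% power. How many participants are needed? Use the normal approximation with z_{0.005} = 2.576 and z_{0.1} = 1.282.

n = 91

Fisher's z: C = ½·ln((1+r)/(1−r)) = ½·ln(2.2787) = 0.4118.
n = ((z_{α/2} + z_β)/C)² + 3.
(2.576 + 1.282) / 0.4118 = 3.858 / 0.4118 = 9.369.
n = 9.369² + 3 = 87.77 + 3 = 90.8.
Round up.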